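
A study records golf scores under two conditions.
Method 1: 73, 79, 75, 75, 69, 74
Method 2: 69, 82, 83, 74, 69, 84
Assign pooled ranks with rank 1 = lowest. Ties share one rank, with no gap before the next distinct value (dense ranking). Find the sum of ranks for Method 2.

Sorted (ascending): 69, 69, 69, 73, 74, 74, 75, 75, 79, 82, 83, 84
The 3 values of 69 share dense rank 1.
The 2 values of 74 share dense rank 3.
The 2 values of 75 share dense rank 4.
Remaining distinct values take the next consecutive integers.
Method 2 values → pooled ranks: 69→1, 82→6, 83→7, 74→3, 69→1, 84→8
Rank sum = 1 + 6 + 7 + 3 + 1 + 8 = 26

26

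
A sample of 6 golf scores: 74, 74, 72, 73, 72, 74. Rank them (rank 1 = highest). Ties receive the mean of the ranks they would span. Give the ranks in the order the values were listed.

2, 2, 5.5, 4, 5.5, 2

Sorted (descending): 74, 74, 74, 73, 72, 72
The 3 values of 74 occupy positions 1–3 → average rank 2.
The 2 values of 72 occupy positions 5–6 → average rank (5+6)/2 = 5.5.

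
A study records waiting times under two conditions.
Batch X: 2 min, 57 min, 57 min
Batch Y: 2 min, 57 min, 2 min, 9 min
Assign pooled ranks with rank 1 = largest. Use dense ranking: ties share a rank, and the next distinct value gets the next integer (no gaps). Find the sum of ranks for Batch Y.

Sorted (descending): 57, 57, 57, 9, 2, 2, 2
The 3 values of 57 share dense rank 1.
The 3 values of 2 share dense rank 3.
Remaining distinct values take the next consecutive integers.
Batch Y values → pooled ranks: 2→3, 57→1, 2→3, 9→2
Rank sum = 3 + 1 + 3 + 2 = 9

9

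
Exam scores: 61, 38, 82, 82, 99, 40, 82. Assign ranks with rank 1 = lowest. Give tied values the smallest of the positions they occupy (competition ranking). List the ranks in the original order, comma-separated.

3, 1, 4, 4, 7, 2, 4

Sorted (ascending): 38, 40, 61, 82, 82, 82, 99
The 3 values of 82 occupy positions 4–6 → each gets rank 4.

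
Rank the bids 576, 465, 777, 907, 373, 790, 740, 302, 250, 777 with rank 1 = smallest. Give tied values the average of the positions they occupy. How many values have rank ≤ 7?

Sorted (ascending): 250, 302, 373, 465, 576, 740, 777, 777, 790, 907
The 2 values of 777 occupy positions 7–8 → average rank (7+8)/2 = 7.5.
Ranks ≤ 7: {1, 2, 3, 4, 5, 6} → 6 values.

6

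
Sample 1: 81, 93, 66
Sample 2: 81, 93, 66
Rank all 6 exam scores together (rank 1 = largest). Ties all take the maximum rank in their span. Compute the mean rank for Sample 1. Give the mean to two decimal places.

Sorted (descending): 93, 93, 81, 81, 66, 66
The 2 values of 93 occupy positions 1–2 → each gets rank 2.
The 2 values of 81 occupy positions 3–4 → each gets rank 4.
The 2 values of 66 occupy positions 5–6 → each gets rank 6.
Sample 1 values → pooled ranks: 81→4, 93→2, 66→6
Mean rank = (4 + 2 + 6) / 3 = 4.00

4.00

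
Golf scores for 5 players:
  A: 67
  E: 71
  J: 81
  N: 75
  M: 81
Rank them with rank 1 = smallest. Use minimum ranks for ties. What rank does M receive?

4

Sorted (ascending): 67, 71, 75, 81, 81
The 2 values of 81 occupy positions 4–5 → each gets rank 4.
M has value 81 → rank 4.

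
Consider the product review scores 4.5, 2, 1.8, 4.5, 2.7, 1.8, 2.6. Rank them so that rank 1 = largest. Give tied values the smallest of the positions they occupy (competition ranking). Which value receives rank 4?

2.6

Sorted (descending): 4.5, 4.5, 2.7, 2.6, 2, 1.8, 1.8
The 2 values of 4.5 occupy positions 1–2 → each gets rank 1.
The 2 values of 1.8 occupy positions 6–7 → each gets rank 6.
Rank 4 → value 2.6.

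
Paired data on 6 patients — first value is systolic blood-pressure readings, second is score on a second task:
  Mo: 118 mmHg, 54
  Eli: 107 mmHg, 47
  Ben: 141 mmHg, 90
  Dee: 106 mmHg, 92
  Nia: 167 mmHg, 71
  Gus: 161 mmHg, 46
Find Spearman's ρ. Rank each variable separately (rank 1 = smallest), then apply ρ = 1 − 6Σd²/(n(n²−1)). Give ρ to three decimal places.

Ranks of variable 1: 3, 2, 4, 1, 6, 5
Ranks of variable 2: 3, 2, 5, 6, 4, 1
d = r₁ − r₂: 0, 0, -1, -5, 2, 4
d²: 0, 0, 1, 25, 4, 16; Σd² = 46
ρ = 1 − 6·46/(6·35) = 1 − 276/210 = -0.314

-0.314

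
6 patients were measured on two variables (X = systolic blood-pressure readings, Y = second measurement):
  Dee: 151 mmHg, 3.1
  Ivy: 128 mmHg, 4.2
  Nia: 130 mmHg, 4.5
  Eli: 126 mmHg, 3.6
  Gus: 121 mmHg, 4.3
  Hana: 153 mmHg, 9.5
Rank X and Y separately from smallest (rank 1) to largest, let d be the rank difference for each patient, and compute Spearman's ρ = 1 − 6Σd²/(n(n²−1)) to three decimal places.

0.257

Ranks of variable 1: 5, 3, 4, 2, 1, 6
Ranks of variable 2: 1, 3, 5, 2, 4, 6
d = r₁ − r₂: 4, 0, -1, 0, -3, 0
d²: 16, 0, 1, 0, 9, 0; Σd² = 26
ρ = 1 − 6·26/(6·35) = 1 − 156/210 = 0.257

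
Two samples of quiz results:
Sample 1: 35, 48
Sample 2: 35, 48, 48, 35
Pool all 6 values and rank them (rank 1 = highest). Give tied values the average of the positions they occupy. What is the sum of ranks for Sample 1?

7

Sorted (descending): 48, 48, 48, 35, 35, 35
The 3 values of 48 occupy positions 1–3 → average rank 2.
The 3 values of 35 occupy positions 4–6 → average rank 5.
Sample 1 values → pooled ranks: 35→5, 48→2
Rank sum = 5 + 2 = 7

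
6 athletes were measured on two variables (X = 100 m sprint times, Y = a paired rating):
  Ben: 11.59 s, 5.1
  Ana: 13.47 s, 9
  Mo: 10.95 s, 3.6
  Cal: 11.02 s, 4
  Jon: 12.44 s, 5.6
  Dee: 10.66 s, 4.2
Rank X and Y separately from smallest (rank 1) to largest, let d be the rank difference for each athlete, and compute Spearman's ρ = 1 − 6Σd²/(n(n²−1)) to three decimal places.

0.829

Ranks of variable 1: 4, 6, 2, 3, 5, 1
Ranks of variable 2: 4, 6, 1, 2, 5, 3
d = r₁ − r₂: 0, 0, 1, 1, 0, -2
d²: 0, 0, 1, 1, 0, 4; Σd² = 6
ρ = 1 − 6·6/(6·35) = 1 − 36/210 = 0.829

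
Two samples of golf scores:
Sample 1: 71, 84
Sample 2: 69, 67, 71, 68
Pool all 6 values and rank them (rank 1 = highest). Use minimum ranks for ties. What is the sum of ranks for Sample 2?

17

Sorted (descending): 84, 71, 71, 69, 68, 67
The 2 values of 71 occupy positions 2–3 → each gets rank 2.
Sample 2 values → pooled ranks: 69→4, 67→6, 71→2, 68→5
Rank sum = 4 + 6 + 2 + 5 = 17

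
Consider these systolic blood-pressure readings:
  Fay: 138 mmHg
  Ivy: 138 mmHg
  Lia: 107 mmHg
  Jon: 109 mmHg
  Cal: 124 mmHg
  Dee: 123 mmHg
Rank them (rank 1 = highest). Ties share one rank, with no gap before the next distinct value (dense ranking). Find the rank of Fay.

1

Sorted (descending): 138, 138, 124, 123, 109, 107
The 2 values of 138 share dense rank 1.
Remaining distinct values take the next consecutive integers.
Fay has value 138 mmHg → rank 1.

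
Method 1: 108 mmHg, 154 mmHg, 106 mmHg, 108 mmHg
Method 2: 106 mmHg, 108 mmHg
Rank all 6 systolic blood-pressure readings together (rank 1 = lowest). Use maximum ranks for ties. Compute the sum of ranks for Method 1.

18

Sorted (ascending): 106, 106, 108, 108, 108, 154
The 2 values of 106 occupy positions 1–2 → each gets rank 2.
The 3 values of 108 occupy positions 3–5 → each gets rank 5.
Method 1 values → pooled ranks: 108→5, 154→6, 106→2, 108→5
Rank sum = 5 + 6 + 2 + 5 = 18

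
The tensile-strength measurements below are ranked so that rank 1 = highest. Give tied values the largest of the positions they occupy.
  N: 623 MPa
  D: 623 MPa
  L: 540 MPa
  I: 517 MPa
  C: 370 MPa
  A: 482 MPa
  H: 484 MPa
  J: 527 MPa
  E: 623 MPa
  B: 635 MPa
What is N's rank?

4

Sorted (descending): 635, 623, 623, 623, 540, 527, 517, 484, 482, 370
The 3 values of 623 occupy positions 2–4 → each gets rank 4.
N has value 623 MPa → rank 4.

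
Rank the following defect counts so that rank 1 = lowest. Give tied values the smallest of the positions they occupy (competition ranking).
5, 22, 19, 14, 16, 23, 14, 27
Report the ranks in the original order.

Sorted (ascending): 5, 14, 14, 16, 19, 22, 23, 27
The 2 values of 14 occupy positions 2–3 → each gets rank 2.

1, 6, 5, 2, 4, 7, 2, 8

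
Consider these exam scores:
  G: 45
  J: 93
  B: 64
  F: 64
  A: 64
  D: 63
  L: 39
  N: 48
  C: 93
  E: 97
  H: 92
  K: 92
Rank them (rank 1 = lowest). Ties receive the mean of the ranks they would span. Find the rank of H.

Sorted (ascending): 39, 45, 48, 63, 64, 64, 64, 92, 92, 93, 93, 97
The 3 values of 64 occupy positions 5–7 → average rank 6.
The 2 values of 92 occupy positions 8–9 → average rank (8+9)/2 = 8.5.
The 2 values of 93 occupy positions 10–11 → average rank (10+11)/2 = 10.5.
H has value 92 → rank 8.5.

8.5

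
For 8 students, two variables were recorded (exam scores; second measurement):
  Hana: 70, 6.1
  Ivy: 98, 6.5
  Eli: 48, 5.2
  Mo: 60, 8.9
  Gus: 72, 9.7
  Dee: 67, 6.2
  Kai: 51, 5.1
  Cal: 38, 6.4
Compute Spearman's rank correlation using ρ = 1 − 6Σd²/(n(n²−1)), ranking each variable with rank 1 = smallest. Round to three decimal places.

Ranks of variable 1: 6, 8, 2, 4, 7, 5, 3, 1
Ranks of variable 2: 3, 6, 2, 7, 8, 4, 1, 5
d = r₁ − r₂: 3, 2, 0, -3, -1, 1, 2, -4
d²: 9, 4, 0, 9, 1, 1, 4, 16; Σd² = 44
ρ = 1 − 6·44/(8·63) = 1 − 264/504 = 0.476

0.476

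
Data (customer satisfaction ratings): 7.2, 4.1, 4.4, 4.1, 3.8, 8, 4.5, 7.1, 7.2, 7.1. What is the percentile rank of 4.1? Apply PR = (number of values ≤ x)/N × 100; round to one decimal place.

N = 10.
Strictly below 4.1: 1. Equal to 4.1: 2.
PR = 3/10 × 100 = 30.0

30.0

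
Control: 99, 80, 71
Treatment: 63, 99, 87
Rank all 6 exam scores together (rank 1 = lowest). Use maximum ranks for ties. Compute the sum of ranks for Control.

11

Sorted (ascending): 63, 71, 80, 87, 99, 99
The 2 values of 99 occupy positions 5–6 → each gets rank 6.
Control values → pooled ranks: 99→6, 80→3, 71→2
Rank sum = 6 + 3 + 2 = 11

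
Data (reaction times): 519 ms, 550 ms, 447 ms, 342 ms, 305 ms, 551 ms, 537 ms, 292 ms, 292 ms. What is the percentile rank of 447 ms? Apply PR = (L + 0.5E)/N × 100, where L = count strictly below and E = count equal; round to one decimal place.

N = 9.
Strictly below 447: 4. Equal to 447: 1.
PR = (4 + 0.5·1)/9 × 100 = 50.0

50.0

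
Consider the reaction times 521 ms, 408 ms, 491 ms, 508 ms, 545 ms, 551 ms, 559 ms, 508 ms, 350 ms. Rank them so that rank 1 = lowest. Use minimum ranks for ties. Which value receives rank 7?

545

Sorted (ascending): 350, 408, 491, 508, 508, 521, 545, 551, 559
The 2 values of 508 occupy positions 4–5 → each gets rank 4.
Rank 7 → value 545.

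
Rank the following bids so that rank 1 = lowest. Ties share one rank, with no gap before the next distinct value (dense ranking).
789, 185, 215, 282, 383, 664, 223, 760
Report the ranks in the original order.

8, 1, 2, 4, 5, 6, 3, 7

Sorted (ascending): 185, 215, 223, 282, 383, 664, 760, 789
No ties — each value takes its position as its rank.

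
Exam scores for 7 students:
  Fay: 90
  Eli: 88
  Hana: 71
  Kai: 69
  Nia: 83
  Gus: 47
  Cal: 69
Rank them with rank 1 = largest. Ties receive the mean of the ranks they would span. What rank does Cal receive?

Sorted (descending): 90, 88, 83, 71, 69, 69, 47
The 2 values of 69 occupy positions 5–6 → average rank (5+6)/2 = 5.5.
Cal has value 69 → rank 5.5.

5.5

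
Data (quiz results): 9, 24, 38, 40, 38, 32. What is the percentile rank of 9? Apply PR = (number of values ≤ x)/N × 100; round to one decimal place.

16.7

N = 6.
Strictly below 9: 0. Equal to 9: 1.
PR = 1/6 × 100 = 16.7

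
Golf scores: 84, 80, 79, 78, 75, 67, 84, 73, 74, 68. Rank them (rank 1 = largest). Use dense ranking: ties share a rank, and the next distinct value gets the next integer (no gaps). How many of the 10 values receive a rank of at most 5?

6

Sorted (descending): 84, 84, 80, 79, 78, 75, 74, 73, 68, 67
The 2 values of 84 share dense rank 1.
Remaining distinct values take the next consecutive integers.
Ranks ≤ 5: {1, 1, 2, 3, 4, 5} → 6 values.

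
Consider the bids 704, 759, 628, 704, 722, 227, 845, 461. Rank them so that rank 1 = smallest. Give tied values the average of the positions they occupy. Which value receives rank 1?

227

Sorted (ascending): 227, 461, 628, 704, 704, 722, 759, 845
The 2 values of 704 occupy positions 4–5 → average rank (4+5)/2 = 4.5.
Rank 1 → value 227.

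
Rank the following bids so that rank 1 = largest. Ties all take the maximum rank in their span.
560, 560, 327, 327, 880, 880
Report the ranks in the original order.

Sorted (descending): 880, 880, 560, 560, 327, 327
The 2 values of 880 occupy positions 1–2 → each gets rank 2.
The 2 values of 560 occupy positions 3–4 → each gets rank 4.
The 2 values of 327 occupy positions 5–6 → each gets rank 6.

4, 4, 6, 6, 2, 2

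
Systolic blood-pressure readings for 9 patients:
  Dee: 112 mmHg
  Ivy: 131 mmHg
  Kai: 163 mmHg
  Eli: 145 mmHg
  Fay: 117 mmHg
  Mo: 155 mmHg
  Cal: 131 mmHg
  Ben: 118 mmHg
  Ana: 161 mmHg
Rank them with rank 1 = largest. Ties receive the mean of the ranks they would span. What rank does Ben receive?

7

Sorted (descending): 163, 161, 155, 145, 131, 131, 118, 117, 112
The 2 values of 131 occupy positions 5–6 → average rank (5+6)/2 = 5.5.
Ben has value 118 mmHg → rank 7.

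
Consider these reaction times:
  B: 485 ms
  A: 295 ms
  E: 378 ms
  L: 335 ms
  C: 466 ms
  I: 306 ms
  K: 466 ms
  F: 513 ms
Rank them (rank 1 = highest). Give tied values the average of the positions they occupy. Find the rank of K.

3.5

Sorted (descending): 513, 485, 466, 466, 378, 335, 306, 295
The 2 values of 466 occupy positions 3–4 → average rank (3+4)/2 = 3.5.
K has value 466 ms → rank 3.5.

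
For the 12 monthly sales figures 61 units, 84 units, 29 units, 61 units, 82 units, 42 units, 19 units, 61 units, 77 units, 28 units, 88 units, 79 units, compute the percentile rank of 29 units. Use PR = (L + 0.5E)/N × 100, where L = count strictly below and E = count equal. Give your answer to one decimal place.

20.8

N = 12.
Strictly below 29: 2. Equal to 29: 1.
PR = (2 + 0.5·1)/12 × 100 = 20.8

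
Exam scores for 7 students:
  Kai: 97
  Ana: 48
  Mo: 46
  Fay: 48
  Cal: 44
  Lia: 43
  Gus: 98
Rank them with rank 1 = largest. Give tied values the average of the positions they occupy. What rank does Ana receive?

3.5

Sorted (descending): 98, 97, 48, 48, 46, 44, 43
The 2 values of 48 occupy positions 3–4 → average rank (3+4)/2 = 3.5.
Ana has value 48 → rank 3.5.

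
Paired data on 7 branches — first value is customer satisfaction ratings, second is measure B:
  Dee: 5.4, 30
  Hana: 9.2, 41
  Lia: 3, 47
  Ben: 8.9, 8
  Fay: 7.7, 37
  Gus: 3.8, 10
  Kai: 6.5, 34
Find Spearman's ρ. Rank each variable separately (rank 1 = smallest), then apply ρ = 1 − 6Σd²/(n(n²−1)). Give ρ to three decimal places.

Ranks of variable 1: 3, 7, 1, 6, 5, 2, 4
Ranks of variable 2: 3, 6, 7, 1, 5, 2, 4
d = r₁ − r₂: 0, 1, -6, 5, 0, 0, 0
d²: 0, 1, 36, 25, 0, 0, 0; Σd² = 62
ρ = 1 − 6·62/(7·48) = 1 − 372/336 = -0.107

-0.107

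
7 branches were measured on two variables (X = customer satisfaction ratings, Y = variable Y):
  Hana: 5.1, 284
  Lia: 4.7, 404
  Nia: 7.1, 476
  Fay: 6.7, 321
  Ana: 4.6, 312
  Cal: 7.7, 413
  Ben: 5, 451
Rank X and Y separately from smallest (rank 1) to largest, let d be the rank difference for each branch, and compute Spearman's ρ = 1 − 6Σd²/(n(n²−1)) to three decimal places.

Ranks of variable 1: 4, 2, 6, 5, 1, 7, 3
Ranks of variable 2: 1, 4, 7, 3, 2, 5, 6
d = r₁ − r₂: 3, -2, -1, 2, -1, 2, -3
d²: 9, 4, 1, 4, 1, 4, 9; Σd² = 32
ρ = 1 − 6·32/(7·48) = 1 − 192/336 = 0.429

0.429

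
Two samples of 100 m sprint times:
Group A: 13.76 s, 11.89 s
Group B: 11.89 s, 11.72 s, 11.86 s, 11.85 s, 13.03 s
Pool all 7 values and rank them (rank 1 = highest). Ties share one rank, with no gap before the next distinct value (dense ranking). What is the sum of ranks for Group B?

20

Sorted (descending): 13.76, 13.03, 11.89, 11.89, 11.86, 11.85, 11.72
The 2 values of 11.89 share dense rank 3.
Remaining distinct values take the next consecutive integers.
Group B values → pooled ranks: 11.89→3, 11.72→6, 11.86→4, 11.85→5, 13.03→2
Rank sum = 3 + 6 + 4 + 5 + 2 = 20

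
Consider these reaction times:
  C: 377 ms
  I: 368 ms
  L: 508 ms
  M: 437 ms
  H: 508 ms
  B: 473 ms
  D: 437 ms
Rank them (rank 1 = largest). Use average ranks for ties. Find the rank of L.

Sorted (descending): 508, 508, 473, 437, 437, 377, 368
The 2 values of 508 occupy positions 1–2 → average rank (1+2)/2 = 1.5.
The 2 values of 437 occupy positions 4–5 → average rank (4+5)/2 = 4.5.
L has value 508 ms → rank 1.5.

1.5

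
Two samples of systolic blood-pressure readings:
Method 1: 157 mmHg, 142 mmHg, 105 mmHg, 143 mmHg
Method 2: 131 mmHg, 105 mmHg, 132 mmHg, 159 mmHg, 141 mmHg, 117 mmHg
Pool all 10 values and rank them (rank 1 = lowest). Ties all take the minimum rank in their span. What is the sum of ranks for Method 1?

Sorted (ascending): 105, 105, 117, 131, 132, 141, 142, 143, 157, 159
The 2 values of 105 occupy positions 1–2 → each gets rank 1.
Method 1 values → pooled ranks: 157→9, 142→7, 105→1, 143→8
Rank sum = 9 + 7 + 1 + 8 = 25

25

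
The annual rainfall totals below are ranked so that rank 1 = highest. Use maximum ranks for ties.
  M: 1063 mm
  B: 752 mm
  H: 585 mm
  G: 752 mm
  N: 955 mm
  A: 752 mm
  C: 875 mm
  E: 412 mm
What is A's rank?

Sorted (descending): 1063, 955, 875, 752, 752, 752, 585, 412
The 3 values of 752 occupy positions 4–6 → each gets rank 6.
A has value 752 mm → rank 6.

6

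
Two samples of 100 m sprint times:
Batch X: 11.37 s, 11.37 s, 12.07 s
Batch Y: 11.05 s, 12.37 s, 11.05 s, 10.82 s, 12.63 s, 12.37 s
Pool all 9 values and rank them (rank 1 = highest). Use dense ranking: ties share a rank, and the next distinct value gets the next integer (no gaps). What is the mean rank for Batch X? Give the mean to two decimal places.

3.67

Sorted (descending): 12.63, 12.37, 12.37, 12.07, 11.37, 11.37, 11.05, 11.05, 10.82
The 2 values of 12.37 share dense rank 2.
The 2 values of 11.37 share dense rank 4.
The 2 values of 11.05 share dense rank 5.
Remaining distinct values take the next consecutive integers.
Batch X values → pooled ranks: 11.37→4, 11.37→4, 12.07→3
Mean rank = (4 + 4 + 3) / 3 = 3.67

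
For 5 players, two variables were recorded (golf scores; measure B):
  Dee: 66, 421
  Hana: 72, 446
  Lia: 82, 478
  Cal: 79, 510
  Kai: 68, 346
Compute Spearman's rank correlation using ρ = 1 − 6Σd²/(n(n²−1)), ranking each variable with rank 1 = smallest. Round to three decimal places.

Ranks of variable 1: 1, 3, 5, 4, 2
Ranks of variable 2: 2, 3, 4, 5, 1
d = r₁ − r₂: -1, 0, 1, -1, 1
d²: 1, 0, 1, 1, 1; Σd² = 4
ρ = 1 − 6·4/(5·24) = 1 − 24/120 = 0.800

0.800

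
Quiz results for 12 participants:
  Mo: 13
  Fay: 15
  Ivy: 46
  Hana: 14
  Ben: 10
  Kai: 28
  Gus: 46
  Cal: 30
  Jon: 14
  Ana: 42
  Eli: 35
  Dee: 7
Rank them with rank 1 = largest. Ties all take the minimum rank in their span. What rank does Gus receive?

Sorted (descending): 46, 46, 42, 35, 30, 28, 15, 14, 14, 13, 10, 7
The 2 values of 46 occupy positions 1–2 → each gets rank 1.
The 2 values of 14 occupy positions 8–9 → each gets rank 8.
Gus has value 46 → rank 1.

1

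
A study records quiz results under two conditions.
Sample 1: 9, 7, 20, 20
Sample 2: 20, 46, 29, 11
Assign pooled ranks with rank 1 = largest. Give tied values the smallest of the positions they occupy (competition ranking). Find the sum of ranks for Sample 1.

Sorted (descending): 46, 29, 20, 20, 20, 11, 9, 7
The 3 values of 20 occupy positions 3–5 → each gets rank 3.
Sample 1 values → pooled ranks: 9→7, 7→8, 20→3, 20→3
Rank sum = 7 + 8 + 3 + 3 = 21

21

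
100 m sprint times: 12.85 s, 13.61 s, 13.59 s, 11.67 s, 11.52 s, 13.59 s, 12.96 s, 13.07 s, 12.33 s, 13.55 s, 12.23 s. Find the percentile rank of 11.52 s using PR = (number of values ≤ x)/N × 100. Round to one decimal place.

N = 11.
Strictly below 11.52: 0. Equal to 11.52: 1.
PR = 1/11 × 100 = 9.1

9.1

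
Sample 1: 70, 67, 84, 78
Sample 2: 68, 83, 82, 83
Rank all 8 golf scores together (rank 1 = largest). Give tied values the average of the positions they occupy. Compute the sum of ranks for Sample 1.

20

Sorted (descending): 84, 83, 83, 82, 78, 70, 68, 67
The 2 values of 83 occupy positions 2–3 → average rank (2+3)/2 = 2.5.
Sample 1 values → pooled ranks: 70→6, 67→8, 84→1, 78→5
Rank sum = 6 + 8 + 1 + 5 = 20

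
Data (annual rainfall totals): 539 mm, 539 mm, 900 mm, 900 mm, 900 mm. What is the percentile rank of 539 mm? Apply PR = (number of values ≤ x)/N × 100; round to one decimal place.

N = 5.
Strictly below 539: 0. Equal to 539: 2.
PR = 2/5 × 100 = 40.0

40.0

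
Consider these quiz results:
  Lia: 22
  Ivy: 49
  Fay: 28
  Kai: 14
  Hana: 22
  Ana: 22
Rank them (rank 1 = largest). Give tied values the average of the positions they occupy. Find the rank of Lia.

4

Sorted (descending): 49, 28, 22, 22, 22, 14
The 3 values of 22 occupy positions 3–5 → average rank 4.
Lia has value 22 → rank 4.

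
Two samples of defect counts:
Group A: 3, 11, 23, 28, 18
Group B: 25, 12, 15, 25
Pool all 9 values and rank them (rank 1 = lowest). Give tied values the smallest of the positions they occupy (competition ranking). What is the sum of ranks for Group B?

Sorted (ascending): 3, 11, 12, 15, 18, 23, 25, 25, 28
The 2 values of 25 occupy positions 7–8 → each gets rank 7.
Group B values → pooled ranks: 25→7, 12→3, 15→4, 25→7
Rank sum = 7 + 3 + 4 + 7 = 21

21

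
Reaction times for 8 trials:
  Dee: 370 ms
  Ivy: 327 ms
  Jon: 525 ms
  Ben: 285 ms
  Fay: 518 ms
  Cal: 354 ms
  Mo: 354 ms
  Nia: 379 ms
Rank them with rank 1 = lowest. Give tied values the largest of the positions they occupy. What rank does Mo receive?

Sorted (ascending): 285, 327, 354, 354, 370, 379, 518, 525
The 2 values of 354 occupy positions 3–4 → each gets rank 4.
Mo has value 354 ms → rank 4.

4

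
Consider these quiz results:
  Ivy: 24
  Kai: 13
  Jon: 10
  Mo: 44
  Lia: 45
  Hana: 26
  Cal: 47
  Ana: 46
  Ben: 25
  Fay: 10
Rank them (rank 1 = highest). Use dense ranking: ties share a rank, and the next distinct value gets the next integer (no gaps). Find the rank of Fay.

9

Sorted (descending): 47, 46, 45, 44, 26, 25, 24, 13, 10, 10
The 2 values of 10 share dense rank 9.
Remaining distinct values take the next consecutive integers.
Fay has value 10 → rank 9.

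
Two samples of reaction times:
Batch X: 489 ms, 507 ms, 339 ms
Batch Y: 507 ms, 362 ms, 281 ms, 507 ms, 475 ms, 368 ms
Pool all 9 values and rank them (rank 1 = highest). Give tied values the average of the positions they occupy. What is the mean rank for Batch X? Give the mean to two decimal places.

Sorted (descending): 507, 507, 507, 489, 475, 368, 362, 339, 281
The 3 values of 507 occupy positions 1–3 → average rank 2.
Batch X values → pooled ranks: 489→4, 507→2, 339→8
Mean rank = (4 + 2 + 8) / 3 = 4.67

4.67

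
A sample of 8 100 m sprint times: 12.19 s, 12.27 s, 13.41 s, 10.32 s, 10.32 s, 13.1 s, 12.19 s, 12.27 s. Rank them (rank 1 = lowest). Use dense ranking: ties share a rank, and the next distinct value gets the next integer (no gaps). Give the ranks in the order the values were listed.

Sorted (ascending): 10.32, 10.32, 12.19, 12.19, 12.27, 12.27, 13.1, 13.41
The 2 values of 10.32 share dense rank 1.
The 2 values of 12.19 share dense rank 2.
The 2 values of 12.27 share dense rank 3.
Remaining distinct values take the next consecutive integers.

2, 3, 5, 1, 1, 4, 2, 3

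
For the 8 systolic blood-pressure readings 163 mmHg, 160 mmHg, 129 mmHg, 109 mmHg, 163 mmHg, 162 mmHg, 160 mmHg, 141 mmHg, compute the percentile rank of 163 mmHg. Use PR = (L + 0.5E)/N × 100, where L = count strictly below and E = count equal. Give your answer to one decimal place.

N = 8.
Strictly below 163: 6. Equal to 163: 2.
PR = (6 + 0.5·2)/8 × 100 = 87.5

87.5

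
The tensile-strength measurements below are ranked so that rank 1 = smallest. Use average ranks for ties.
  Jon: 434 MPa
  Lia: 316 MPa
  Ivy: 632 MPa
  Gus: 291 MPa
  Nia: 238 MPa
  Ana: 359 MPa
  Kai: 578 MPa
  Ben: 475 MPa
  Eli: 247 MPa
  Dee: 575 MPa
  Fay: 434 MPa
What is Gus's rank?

3

Sorted (ascending): 238, 247, 291, 316, 359, 434, 434, 475, 575, 578, 632
The 2 values of 434 occupy positions 6–7 → average rank (6+7)/2 = 6.5.
Gus has value 291 MPa → rank 3.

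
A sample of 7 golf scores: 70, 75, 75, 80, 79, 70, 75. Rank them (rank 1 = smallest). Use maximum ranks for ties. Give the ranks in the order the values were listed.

Sorted (ascending): 70, 70, 75, 75, 75, 79, 80
The 2 values of 70 occupy positions 1–2 → each gets rank 2.
The 3 values of 75 occupy positions 3–5 → each gets rank 5.

2, 5, 5, 7, 6, 2, 5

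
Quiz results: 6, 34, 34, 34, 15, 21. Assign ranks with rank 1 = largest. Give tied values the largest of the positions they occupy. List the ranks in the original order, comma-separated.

Sorted (descending): 34, 34, 34, 21, 15, 6
The 3 values of 34 occupy positions 1–3 → each gets rank 3.

6, 3, 3, 3, 5, 4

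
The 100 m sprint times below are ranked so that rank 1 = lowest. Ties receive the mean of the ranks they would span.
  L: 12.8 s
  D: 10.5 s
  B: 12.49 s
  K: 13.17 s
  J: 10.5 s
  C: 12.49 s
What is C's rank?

3.5

Sorted (ascending): 10.5, 10.5, 12.49, 12.49, 12.8, 13.17
The 2 values of 10.5 occupy positions 1–2 → average rank (1+2)/2 = 1.5.
The 2 values of 12.49 occupy positions 3–4 → average rank (3+4)/2 = 3.5.
C has value 12.49 s → rank 3.5.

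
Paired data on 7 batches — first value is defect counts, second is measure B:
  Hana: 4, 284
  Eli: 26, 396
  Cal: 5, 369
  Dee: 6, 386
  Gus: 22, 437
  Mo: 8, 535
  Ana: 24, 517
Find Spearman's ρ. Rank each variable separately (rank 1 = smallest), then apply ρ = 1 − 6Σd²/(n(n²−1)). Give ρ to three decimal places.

0.679

Ranks of variable 1: 1, 7, 2, 3, 5, 4, 6
Ranks of variable 2: 1, 4, 2, 3, 5, 7, 6
d = r₁ − r₂: 0, 3, 0, 0, 0, -3, 0
d²: 0, 9, 0, 0, 0, 9, 0; Σd² = 18
ρ = 1 − 6·18/(7·48) = 1 − 108/336 = 0.679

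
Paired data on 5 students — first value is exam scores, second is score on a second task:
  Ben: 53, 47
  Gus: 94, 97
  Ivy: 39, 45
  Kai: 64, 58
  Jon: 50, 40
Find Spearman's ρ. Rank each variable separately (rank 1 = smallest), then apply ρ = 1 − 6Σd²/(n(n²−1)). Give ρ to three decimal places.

0.900

Ranks of variable 1: 3, 5, 1, 4, 2
Ranks of variable 2: 3, 5, 2, 4, 1
d = r₁ − r₂: 0, 0, -1, 0, 1
d²: 0, 0, 1, 0, 1; Σd² = 2
ρ = 1 − 6·2/(5·24) = 1 − 12/120 = 0.900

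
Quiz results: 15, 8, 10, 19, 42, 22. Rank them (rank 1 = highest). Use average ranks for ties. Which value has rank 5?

Sorted (descending): 42, 22, 19, 15, 10, 8
No ties — each value takes its position as its rank.
Rank 5 → value 10.

10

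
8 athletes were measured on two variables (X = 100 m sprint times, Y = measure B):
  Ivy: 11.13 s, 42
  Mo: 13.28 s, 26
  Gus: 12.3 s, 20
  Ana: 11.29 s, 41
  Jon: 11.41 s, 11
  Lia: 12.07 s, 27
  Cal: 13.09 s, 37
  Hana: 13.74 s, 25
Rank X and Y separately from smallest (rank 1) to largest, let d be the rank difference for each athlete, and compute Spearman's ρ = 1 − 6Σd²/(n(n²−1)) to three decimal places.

Ranks of variable 1: 1, 7, 5, 2, 3, 4, 6, 8
Ranks of variable 2: 8, 4, 2, 7, 1, 5, 6, 3
d = r₁ − r₂: -7, 3, 3, -5, 2, -1, 0, 5
d²: 49, 9, 9, 25, 4, 1, 0, 25; Σd² = 122
ρ = 1 − 6·122/(8·63) = 1 − 732/504 = -0.452

-0.452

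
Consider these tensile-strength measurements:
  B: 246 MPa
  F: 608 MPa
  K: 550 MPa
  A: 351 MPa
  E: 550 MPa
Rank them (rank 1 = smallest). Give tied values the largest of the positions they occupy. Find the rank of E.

4

Sorted (ascending): 246, 351, 550, 550, 608
The 2 values of 550 occupy positions 3–4 → each gets rank 4.
E has value 550 MPa → rank 4.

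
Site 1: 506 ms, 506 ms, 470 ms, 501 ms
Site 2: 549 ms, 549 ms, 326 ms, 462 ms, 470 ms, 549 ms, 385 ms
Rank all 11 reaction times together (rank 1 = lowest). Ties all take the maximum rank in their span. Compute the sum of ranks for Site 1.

27

Sorted (ascending): 326, 385, 462, 470, 470, 501, 506, 506, 549, 549, 549
The 2 values of 470 occupy positions 4–5 → each gets rank 5.
The 2 values of 506 occupy positions 7–8 → each gets rank 8.
The 3 values of 549 occupy positions 9–11 → each gets rank 11.
Site 1 values → pooled ranks: 506→8, 506→8, 470→5, 501→6
Rank sum = 8 + 8 + 5 + 6 = 27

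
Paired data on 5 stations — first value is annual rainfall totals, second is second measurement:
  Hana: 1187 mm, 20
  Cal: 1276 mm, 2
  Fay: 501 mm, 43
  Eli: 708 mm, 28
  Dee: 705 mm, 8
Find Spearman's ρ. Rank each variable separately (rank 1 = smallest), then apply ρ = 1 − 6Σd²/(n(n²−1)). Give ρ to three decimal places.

-0.700

Ranks of variable 1: 4, 5, 1, 3, 2
Ranks of variable 2: 3, 1, 5, 4, 2
d = r₁ − r₂: 1, 4, -4, -1, 0
d²: 1, 16, 16, 1, 0; Σd² = 34
ρ = 1 − 6·34/(5·24) = 1 − 204/120 = -0.700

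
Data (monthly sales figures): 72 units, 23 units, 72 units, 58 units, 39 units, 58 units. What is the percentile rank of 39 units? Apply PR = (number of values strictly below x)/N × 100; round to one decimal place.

16.7

N = 6.
Strictly below 39: 1. Equal to 39: 1.
PR = 1/6 × 100 = 16.7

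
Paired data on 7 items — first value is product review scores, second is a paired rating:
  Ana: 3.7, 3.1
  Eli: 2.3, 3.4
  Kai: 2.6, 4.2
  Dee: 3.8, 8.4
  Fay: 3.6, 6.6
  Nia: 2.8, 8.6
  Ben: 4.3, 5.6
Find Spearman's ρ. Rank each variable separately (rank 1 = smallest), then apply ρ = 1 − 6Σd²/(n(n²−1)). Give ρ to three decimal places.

0.214

Ranks of variable 1: 5, 1, 2, 6, 4, 3, 7
Ranks of variable 2: 1, 2, 3, 6, 5, 7, 4
d = r₁ − r₂: 4, -1, -1, 0, -1, -4, 3
d²: 16, 1, 1, 0, 1, 16, 9; Σd² = 44
ρ = 1 − 6·44/(7·48) = 1 − 264/336 = 0.214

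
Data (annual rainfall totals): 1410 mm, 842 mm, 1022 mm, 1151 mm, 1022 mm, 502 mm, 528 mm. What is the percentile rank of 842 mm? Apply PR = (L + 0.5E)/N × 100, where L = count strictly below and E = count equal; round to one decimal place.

N = 7.
Strictly below 842: 2. Equal to 842: 1.
PR = (2 + 0.5·1)/7 × 100 = 35.7

35.7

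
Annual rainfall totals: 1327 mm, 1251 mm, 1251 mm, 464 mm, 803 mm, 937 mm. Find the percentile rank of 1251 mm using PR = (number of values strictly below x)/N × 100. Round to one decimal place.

50.0

N = 6.
Strictly below 1251: 3. Equal to 1251: 2.
PR = 3/6 × 100 = 50.0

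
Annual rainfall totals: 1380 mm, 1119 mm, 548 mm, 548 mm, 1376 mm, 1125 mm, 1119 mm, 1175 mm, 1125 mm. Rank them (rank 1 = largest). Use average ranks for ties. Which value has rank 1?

Sorted (descending): 1380, 1376, 1175, 1125, 1125, 1119, 1119, 548, 548
The 2 values of 1125 occupy positions 4–5 → average rank (4+5)/2 = 4.5.
The 2 values of 1119 occupy positions 6–7 → average rank (6+7)/2 = 6.5.
The 2 values of 548 occupy positions 8–9 → average rank (8+9)/2 = 8.5.
Rank 1 → value 1380.

1380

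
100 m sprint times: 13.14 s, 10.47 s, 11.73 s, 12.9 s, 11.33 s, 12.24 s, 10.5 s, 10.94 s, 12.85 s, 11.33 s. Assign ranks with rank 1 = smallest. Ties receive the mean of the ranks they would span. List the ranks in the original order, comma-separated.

10, 1, 6, 9, 4.5, 7, 2, 3, 8, 4.5

Sorted (ascending): 10.47, 10.5, 10.94, 11.33, 11.33, 11.73, 12.24, 12.85, 12.9, 13.14
The 2 values of 11.33 occupy positions 4–5 → average rank (4+5)/2 = 4.5.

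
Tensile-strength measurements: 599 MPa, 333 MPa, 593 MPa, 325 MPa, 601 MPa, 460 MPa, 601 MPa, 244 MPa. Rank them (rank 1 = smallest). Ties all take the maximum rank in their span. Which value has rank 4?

Sorted (ascending): 244, 325, 333, 460, 593, 599, 601, 601
The 2 values of 601 occupy positions 7–8 → each gets rank 8.
Rank 4 → value 460.

460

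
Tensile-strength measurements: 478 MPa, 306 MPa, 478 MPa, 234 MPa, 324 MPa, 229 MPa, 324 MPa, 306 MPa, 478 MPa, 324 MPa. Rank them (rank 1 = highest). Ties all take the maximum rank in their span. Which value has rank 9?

234

Sorted (descending): 478, 478, 478, 324, 324, 324, 306, 306, 234, 229
The 3 values of 478 occupy positions 1–3 → each gets rank 3.
The 3 values of 324 occupy positions 4–6 → each gets rank 6.
The 2 values of 306 occupy positions 7–8 → each gets rank 8.
Rank 9 → value 234.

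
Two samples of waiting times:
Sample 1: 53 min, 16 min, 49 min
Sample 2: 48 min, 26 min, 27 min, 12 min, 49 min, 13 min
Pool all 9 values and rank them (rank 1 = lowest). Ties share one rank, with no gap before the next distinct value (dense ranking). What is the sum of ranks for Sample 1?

Sorted (ascending): 12, 13, 16, 26, 27, 48, 49, 49, 53
The 2 values of 49 share dense rank 7.
Remaining distinct values take the next consecutive integers.
Sample 1 values → pooled ranks: 53→8, 16→3, 49→7
Rank sum = 8 + 3 + 7 = 18

18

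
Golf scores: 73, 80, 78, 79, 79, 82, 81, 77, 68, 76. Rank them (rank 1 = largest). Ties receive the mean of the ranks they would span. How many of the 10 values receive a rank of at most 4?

Sorted (descending): 82, 81, 80, 79, 79, 78, 77, 76, 73, 68
The 2 values of 79 occupy positions 4–5 → average rank (4+5)/2 = 4.5.
Ranks ≤ 4: {1, 2, 3} → 3 values.

3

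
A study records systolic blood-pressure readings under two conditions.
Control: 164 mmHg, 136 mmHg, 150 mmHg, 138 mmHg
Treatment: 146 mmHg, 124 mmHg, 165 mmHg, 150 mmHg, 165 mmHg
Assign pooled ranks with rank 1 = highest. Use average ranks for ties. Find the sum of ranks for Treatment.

22.5

Sorted (descending): 165, 165, 164, 150, 150, 146, 138, 136, 124
The 2 values of 165 occupy positions 1–2 → average rank (1+2)/2 = 1.5.
The 2 values of 150 occupy positions 4–5 → average rank (4+5)/2 = 4.5.
Treatment values → pooled ranks: 146→6, 124→9, 165→1.5, 150→4.5, 165→1.5
Rank sum = 6 + 9 + 1.5 + 4.5 + 1.5 = 22.5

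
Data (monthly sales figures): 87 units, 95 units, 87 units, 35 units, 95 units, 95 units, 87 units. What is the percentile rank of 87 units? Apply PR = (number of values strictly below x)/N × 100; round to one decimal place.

14.3

N = 7.
Strictly below 87: 1. Equal to 87: 3.
PR = 1/7 × 100 = 14.3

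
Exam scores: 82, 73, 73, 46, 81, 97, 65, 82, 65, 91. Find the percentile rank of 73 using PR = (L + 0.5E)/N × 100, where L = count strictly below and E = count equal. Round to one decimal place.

N = 10.
Strictly below 73: 3. Equal to 73: 2.
PR = (3 + 0.5·2)/10 × 100 = 40.0

40.0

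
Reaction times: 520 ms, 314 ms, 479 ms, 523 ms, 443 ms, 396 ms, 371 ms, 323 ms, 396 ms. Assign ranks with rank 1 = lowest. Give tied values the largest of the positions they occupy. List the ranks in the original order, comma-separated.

8, 1, 7, 9, 6, 5, 3, 2, 5

Sorted (ascending): 314, 323, 371, 396, 396, 443, 479, 520, 523
The 2 values of 396 occupy positions 4–5 → each gets rank 5.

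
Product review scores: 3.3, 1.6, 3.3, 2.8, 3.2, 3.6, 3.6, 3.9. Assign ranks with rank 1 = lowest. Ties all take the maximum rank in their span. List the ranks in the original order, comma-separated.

Sorted (ascending): 1.6, 2.8, 3.2, 3.3, 3.3, 3.6, 3.6, 3.9
The 2 values of 3.3 occupy positions 4–5 → each gets rank 5.
The 2 values of 3.6 occupy positions 6–7 → each gets rank 7.

5, 1, 5, 2, 3, 7, 7, 8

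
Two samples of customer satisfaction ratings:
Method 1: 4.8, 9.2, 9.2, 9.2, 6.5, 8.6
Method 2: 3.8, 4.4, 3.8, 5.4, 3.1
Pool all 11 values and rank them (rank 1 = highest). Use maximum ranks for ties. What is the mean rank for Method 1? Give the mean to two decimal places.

Sorted (descending): 9.2, 9.2, 9.2, 8.6, 6.5, 5.4, 4.8, 4.4, 3.8, 3.8, 3.1
The 3 values of 9.2 occupy positions 1–3 → each gets rank 3.
The 2 values of 3.8 occupy positions 9–10 → each gets rank 10.
Method 1 values → pooled ranks: 4.8→7, 9.2→3, 9.2→3, 9.2→3, 6.5→5, 8.6→4
Mean rank = (7 + 3 + 3 + 3 + 5 + 4) / 6 = 4.17

4.17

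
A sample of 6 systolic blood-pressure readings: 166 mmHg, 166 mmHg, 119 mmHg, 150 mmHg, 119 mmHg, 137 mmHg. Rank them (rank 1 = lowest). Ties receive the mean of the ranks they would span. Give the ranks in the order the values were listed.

Sorted (ascending): 119, 119, 137, 150, 166, 166
The 2 values of 119 occupy positions 1–2 → average rank (1+2)/2 = 1.5.
The 2 values of 166 occupy positions 5–6 → average rank (5+6)/2 = 5.5.

5.5, 5.5, 1.5, 4, 1.5, 3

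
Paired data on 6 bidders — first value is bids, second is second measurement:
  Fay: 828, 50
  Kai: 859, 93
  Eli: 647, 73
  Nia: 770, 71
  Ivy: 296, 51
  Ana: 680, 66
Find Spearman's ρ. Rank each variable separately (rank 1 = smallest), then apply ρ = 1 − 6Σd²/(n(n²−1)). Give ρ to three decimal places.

Ranks of variable 1: 5, 6, 2, 4, 1, 3
Ranks of variable 2: 1, 6, 5, 4, 2, 3
d = r₁ − r₂: 4, 0, -3, 0, -1, 0
d²: 16, 0, 9, 0, 1, 0; Σd² = 26
ρ = 1 − 6·26/(6·35) = 1 − 156/210 = 0.257

0.257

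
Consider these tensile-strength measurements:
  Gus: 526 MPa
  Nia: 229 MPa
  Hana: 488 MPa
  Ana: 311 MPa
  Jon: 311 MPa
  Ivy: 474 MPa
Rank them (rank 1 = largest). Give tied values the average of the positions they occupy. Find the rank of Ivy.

3

Sorted (descending): 526, 488, 474, 311, 311, 229
The 2 values of 311 occupy positions 4–5 → average rank (4+5)/2 = 4.5.
Ivy has value 474 MPa → rank 3.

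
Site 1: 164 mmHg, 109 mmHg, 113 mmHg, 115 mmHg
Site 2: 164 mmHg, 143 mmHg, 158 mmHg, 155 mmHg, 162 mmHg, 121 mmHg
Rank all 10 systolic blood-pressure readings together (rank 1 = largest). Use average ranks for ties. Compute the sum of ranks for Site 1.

Sorted (descending): 164, 164, 162, 158, 155, 143, 121, 115, 113, 109
The 2 values of 164 occupy positions 1–2 → average rank (1+2)/2 = 1.5.
Site 1 values → pooled ranks: 164→1.5, 109→10, 113→9, 115→8
Rank sum = 1.5 + 10 + 9 + 8 = 28.5

28.5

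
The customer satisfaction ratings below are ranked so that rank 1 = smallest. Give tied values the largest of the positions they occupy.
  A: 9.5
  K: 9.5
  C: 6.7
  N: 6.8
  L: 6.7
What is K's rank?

Sorted (ascending): 6.7, 6.7, 6.8, 9.5, 9.5
The 2 values of 6.7 occupy positions 1–2 → each gets rank 2.
The 2 values of 9.5 occupy positions 4–5 → each gets rank 5.
K has value 9.5 → rank 5.

5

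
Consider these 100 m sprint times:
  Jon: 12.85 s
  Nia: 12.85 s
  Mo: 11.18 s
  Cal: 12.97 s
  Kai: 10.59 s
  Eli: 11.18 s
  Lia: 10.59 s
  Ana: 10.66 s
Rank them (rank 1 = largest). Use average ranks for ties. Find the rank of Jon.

2.5

Sorted (descending): 12.97, 12.85, 12.85, 11.18, 11.18, 10.66, 10.59, 10.59
The 2 values of 12.85 occupy positions 2–3 → average rank (2+3)/2 = 2.5.
The 2 values of 11.18 occupy positions 4–5 → average rank (4+5)/2 = 4.5.
The 2 values of 10.59 occupy positions 7–8 → average rank (7+8)/2 = 7.5.
Jon has value 12.85 s → rank 2.5.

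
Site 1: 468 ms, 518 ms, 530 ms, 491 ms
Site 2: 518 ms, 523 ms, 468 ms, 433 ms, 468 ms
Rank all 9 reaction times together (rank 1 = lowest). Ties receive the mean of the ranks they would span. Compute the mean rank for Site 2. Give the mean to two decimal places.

Sorted (ascending): 433, 468, 468, 468, 491, 518, 518, 523, 530
The 3 values of 468 occupy positions 2–4 → average rank 3.
The 2 values of 518 occupy positions 6–7 → average rank (6+7)/2 = 6.5.
Site 2 values → pooled ranks: 518→6.5, 523→8, 468→3, 433→1, 468→3
Mean rank = (6.5 + 8 + 3 + 1 + 3) / 5 = 4.30

4.30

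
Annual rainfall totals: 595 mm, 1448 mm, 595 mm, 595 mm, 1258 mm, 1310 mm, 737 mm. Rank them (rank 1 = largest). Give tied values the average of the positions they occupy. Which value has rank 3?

Sorted (descending): 1448, 1310, 1258, 737, 595, 595, 595
The 3 values of 595 occupy positions 5–7 → average rank 6.
Rank 3 → value 1258.

1258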